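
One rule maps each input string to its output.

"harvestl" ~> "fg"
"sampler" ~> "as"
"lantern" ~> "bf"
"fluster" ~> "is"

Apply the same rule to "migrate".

uh

What's happening: keep one character in every 3, starting at position 3 (positions 3rd, 6th, 9th, ...), then shift every letter 12 places backward in the alphabet (wrapping around).
Applying both steps to "migrate": "gt", then "uh".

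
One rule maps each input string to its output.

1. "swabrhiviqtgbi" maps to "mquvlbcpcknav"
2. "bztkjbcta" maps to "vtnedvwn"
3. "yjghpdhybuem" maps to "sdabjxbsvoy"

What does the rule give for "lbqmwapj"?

The transformation: shift every letter 6 places backward in the alphabet (wrapping around), then delete the last character.
Starting from "lbqmwapj": after the first operation, "fvkgqujd"; after the second, "fvkgquj".

fvkgquj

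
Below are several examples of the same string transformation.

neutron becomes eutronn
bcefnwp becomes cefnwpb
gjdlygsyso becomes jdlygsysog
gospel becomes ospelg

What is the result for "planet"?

lanetp

The pattern: move the first character to the end.
So "planet" becomes "lanetp".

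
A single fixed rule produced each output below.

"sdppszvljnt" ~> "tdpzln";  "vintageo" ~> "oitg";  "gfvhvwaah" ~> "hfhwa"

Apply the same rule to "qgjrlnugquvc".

cgrngu

In each case the input is transformed by: move the last character to the front, then keep every other character starting from the first (positions 1st, 3rd, 5th, ...).
For "qgjrlnugquvc", step one produces "cqgjrlnugquv"; step two turns that into "cgrngu".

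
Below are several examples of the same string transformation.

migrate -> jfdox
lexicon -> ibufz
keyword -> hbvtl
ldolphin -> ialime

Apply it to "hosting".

In each case the input is transformed by: shift every letter 3 places backward in the alphabet (wrapping around), then delete the last 2 characters.
Starting from "hosting": after the first operation, "elpqfkd"; after the second, "elpqf".
(Check on "keyword": → "hbvtloa" → "hbvtl" ✓)

elpqf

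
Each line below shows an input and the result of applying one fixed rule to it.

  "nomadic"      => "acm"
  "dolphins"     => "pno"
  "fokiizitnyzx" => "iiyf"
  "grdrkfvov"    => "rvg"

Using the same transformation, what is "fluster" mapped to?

sru

The transformation: move the first 3 characters to the end (rotate left by 3), then keep one character in every 3, starting at position 1 (positions 1st, 4th, 7th, ...).
Starting from "fluster": after the first operation, "sterflu"; after the second, "sru".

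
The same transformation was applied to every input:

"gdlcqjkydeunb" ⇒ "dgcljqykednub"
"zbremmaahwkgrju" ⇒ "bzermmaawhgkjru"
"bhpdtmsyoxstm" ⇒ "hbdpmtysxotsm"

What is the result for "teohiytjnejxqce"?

ethoyijtenxjcqe

The pattern: swap each adjacent pair of characters (1↔2, 3↔4, ...).
"teohiytjnejxqce" → "ethoyijtenxjcqe".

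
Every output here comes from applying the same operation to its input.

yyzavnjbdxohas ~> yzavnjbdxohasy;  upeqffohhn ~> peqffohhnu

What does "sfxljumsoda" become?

Rule — move the first character to the end.
Applying that to "sfxljumsoda" gives "fxljumsodas".

fxljumsodas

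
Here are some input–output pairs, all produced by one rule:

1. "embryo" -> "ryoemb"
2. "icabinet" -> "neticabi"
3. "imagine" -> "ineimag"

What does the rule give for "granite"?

itegran

The rule is to move the last 3 characters to the front (rotate right by 3).
So "granite" becomes "itegran".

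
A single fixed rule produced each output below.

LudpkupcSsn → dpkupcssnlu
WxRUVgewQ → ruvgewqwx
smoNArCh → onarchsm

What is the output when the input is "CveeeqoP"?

eeeqopcv

The pattern: move the first 2 characters to the end (rotate left by 2), then convert every letter to lowercase.
Starting from "CveeeqoP": after the first operation, "eeeqoPCv"; after the second, "eeeqopcv".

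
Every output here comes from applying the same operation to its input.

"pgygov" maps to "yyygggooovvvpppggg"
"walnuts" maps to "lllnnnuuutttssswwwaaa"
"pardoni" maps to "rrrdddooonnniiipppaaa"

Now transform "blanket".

Each output is the input with this applied: move the first 2 characters to the end (rotate left by 2), then repeat every character 3 times.
Working it through for "blanket": intermediate "anketbl", final "aaannnkkkeeetttbbblll".

aaannnkkkeeetttbbblll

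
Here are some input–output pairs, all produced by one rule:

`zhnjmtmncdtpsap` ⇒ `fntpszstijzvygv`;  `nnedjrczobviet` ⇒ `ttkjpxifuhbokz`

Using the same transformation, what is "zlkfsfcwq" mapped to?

Looking at the pairs, the operation is to shift every letter 6 places forward in the alphabet (wrapping around).
On "zlkfsfcwq" that produces "frqlylicw".

frqlylicw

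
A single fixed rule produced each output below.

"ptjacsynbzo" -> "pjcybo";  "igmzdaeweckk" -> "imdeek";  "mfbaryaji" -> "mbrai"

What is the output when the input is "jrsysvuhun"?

jssuu

The rule is to keep every other character starting from the first (positions 1st, 3rd, 5th, ...).
"jrsysvuhun" → "jssuu".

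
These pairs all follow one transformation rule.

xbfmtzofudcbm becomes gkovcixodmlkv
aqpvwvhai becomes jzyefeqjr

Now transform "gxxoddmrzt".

pggxmmvaic

The transformation: shift every letter 9 places forward in the alphabet (wrapping around).
"gxxoddmrzt" → "pggxmmvaic".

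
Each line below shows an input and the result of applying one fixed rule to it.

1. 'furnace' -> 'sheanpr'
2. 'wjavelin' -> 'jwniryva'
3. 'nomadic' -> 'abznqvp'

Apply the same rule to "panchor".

cnapube

What's happening: shift every letter 13 places forward in the alphabet (wrapping around) — i.e. ROT13.
On "panchor" that produces "cnapube".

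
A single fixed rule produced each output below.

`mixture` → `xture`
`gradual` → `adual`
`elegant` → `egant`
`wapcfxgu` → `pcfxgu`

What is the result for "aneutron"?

Rule — delete the first 2 characters.
Doing the same to "aneutron": "eutron".

eutron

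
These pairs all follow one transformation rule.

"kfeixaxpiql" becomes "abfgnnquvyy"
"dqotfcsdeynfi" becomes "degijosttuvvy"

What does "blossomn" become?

In each case the input is transformed by: shift every letter 10 places backward in the alphabet (wrapping around), then sort the characters into alphabetical order.
On "blossomn" that produces "bcdeeiir".

bcdeeiir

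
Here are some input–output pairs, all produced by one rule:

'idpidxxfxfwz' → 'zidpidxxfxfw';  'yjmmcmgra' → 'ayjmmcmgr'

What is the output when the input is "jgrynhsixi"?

Looking at the pairs, the operation is to move the last character to the front.
On "jgrynhsixi" that produces "ijgrynhsix".

ijgrynhsix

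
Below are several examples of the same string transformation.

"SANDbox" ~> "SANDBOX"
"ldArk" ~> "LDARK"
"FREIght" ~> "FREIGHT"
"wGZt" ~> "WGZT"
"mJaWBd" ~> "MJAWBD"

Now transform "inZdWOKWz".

Rule — convert every letter to uppercase.
So "inZdWOKWz" becomes "INZDWOKWZ".

INZDWOKWZ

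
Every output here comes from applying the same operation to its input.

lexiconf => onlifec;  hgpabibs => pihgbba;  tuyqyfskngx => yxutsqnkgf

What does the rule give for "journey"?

Looking at the pairs, the operation is to sort the characters into reverse alphabetical order, then delete the first character.
"journey" → "yuronje" → "uronje".

uronje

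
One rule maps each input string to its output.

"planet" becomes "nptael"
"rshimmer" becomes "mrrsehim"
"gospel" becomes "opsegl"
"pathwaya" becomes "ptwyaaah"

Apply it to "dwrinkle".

Each output is the input with this applied: sort the characters into alphabetical order, then swap the front and back halves of the string.
For "dwrinkle", step one produces "deiklnrw"; step two turns that into "lnrwdeik".

lnrwdeik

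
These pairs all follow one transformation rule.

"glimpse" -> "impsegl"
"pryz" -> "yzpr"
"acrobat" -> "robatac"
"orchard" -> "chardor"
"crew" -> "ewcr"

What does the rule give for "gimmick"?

mmickgi

Each output is the input with this applied: move the first 2 characters to the end (rotate left by 2).
Applying that to "gimmick" gives "mmickgi".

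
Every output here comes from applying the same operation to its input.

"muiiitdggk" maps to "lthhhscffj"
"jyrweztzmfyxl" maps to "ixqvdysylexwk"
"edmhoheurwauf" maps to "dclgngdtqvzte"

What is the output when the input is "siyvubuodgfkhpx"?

rhxutatncfejgow

In each case the input is transformed by: shift every letter 1 place backward in the alphabet (wrapping around).
For "siyvubuodgfkhpx" the result is "rhxutatncfejgow".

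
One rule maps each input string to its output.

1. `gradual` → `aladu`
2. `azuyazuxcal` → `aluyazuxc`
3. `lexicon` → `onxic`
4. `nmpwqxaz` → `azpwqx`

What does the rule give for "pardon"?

onrd

The rule is to delete the first 2 characters, then move the last 2 characters to the front (rotate right by 2).
Working it through for "pardon": intermediate "rdon", final "onrd".
(Check on "gradual": → "adual" → "aladu" ✓)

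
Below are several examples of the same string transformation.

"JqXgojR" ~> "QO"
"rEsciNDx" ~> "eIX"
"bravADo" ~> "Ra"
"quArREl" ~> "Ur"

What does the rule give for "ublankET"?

BNt

Rule — flip the case of every letter, then keep one character in every 3, starting at position 2 (positions 2nd, 5th, 8th, ...).
So "ublankET" becomes "BNt".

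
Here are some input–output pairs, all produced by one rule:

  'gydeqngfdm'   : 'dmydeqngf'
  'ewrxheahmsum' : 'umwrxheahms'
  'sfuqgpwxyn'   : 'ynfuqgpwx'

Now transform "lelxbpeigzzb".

zbelxbpeigz

The pattern: delete the first character, then move the last 2 characters to the front (rotate right by 2).
Working it through for "lelxbpeigzzb": intermediate "elxbpeigzzb", final "zbelxbpeigz".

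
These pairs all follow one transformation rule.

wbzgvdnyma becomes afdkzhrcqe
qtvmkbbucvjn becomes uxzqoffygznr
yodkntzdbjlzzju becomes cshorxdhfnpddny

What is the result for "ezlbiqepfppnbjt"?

idpfmuitjttrfnx

The rule is to shift every letter 4 places forward in the alphabet (wrapping around).
So "ezlbiqepfppnbjt" becomes "idpfmuitjttrfnx".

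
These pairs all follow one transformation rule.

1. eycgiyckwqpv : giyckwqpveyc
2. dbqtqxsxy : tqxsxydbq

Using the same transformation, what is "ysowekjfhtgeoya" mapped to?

Looking at the pairs, the operation is to move the first 3 characters to the end (rotate left by 3).
So "ysowekjfhtgeoya" becomes "wekjfhtgeoyayso".

wekjfhtgeoyayso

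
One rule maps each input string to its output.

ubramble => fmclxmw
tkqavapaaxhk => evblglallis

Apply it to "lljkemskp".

wwuvpxdv

Looking at the pairs, the operation is to shift every letter 11 places forward in the alphabet (wrapping around), then delete the last character.
On "lljkemskp": the first step gives "wwuvpxdva", and the second then gives "wwuvpxdv".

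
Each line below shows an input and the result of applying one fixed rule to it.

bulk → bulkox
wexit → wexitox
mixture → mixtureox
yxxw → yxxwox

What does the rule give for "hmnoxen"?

What's happening: append "ox".
Applying that to "hmnoxen" gives "hmnoxenox".

hmnoxenox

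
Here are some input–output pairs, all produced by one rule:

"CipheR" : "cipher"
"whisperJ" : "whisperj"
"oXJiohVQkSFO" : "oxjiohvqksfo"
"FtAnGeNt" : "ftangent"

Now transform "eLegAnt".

Looking at the pairs, the operation is to convert every letter to lowercase.
"eLegAnt" → "elegant".

elegant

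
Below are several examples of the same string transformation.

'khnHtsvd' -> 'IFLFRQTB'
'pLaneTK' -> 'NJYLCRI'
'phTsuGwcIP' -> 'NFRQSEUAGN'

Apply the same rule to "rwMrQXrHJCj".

Each output is the input with this applied: shift every letter 2 places backward in the alphabet (wrapping around), then convert every letter to uppercase.
On "rwMrQXrHJCj" that produces "PUKPOVPFHAH".

PUKPOVPFHAH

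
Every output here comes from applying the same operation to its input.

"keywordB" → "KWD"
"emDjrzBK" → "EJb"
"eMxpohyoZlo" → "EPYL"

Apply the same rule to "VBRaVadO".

Rule — flip the case of every letter, then keep one character in every 3, starting at position 1 (positions 1st, 4th, 7th, ...).
Applying both steps to "VBRaVadO": "vbrAvADo", then "vAD".

vAD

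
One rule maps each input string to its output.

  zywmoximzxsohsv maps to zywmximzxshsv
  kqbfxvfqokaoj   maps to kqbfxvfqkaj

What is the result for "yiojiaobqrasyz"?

yijiabqrasyz

What's happening: remove every "o".
On "yiojiaobqrasyz" that produces "yijiabqrasyz".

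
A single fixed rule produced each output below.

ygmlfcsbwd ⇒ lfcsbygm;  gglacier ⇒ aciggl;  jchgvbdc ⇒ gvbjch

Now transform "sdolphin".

Rule — delete the last 2 characters, then move the first 3 characters to the end (rotate left by 3).
"sdolphin" → "lphsdo".
(Check on "gglacier": → "gglaci" → "aciggl" ✓)

lphsdo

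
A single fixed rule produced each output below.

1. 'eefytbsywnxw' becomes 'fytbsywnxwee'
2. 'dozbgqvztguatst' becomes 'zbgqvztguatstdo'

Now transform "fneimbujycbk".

eimbujycbkfn

In each case the input is transformed by: move the first 2 characters to the end (rotate left by 2).
Applying that to "fneimbujycbk" gives "eimbujycbkfn".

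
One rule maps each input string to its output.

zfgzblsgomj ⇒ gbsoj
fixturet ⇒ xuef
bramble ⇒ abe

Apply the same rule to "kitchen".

thn

The pattern: move the first character to the end, then keep every other character starting from the second (positions 2nd, 4th, 6th, ...).
Working it through for "kitchen": intermediate "itchenk", final "thn".
(Check on "fixturet": → "ixturetf" → "xuef" ✓)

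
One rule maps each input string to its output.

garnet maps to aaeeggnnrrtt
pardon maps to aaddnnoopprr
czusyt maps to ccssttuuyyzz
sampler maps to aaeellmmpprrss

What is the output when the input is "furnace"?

What's happening: sort the characters into alphabetical order, then double every character.
Starting from "furnace": after the first operation, "acefnru"; after the second, "aacceeffnnrruu".

aacceeffnnrruu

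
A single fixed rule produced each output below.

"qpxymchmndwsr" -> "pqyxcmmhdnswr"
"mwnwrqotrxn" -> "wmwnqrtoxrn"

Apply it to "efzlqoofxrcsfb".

felzoqforxscbf

What's happening: swap each adjacent pair of characters (1↔2, 3↔4, ...).
Applying that to "efzlqoofxrcsfb" gives "felzoqforxscbf".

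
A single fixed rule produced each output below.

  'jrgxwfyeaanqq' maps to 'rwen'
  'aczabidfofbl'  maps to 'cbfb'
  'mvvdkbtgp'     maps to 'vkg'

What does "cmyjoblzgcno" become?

Each output is the input with this applied: keep one character in every 3, starting at position 2 (positions 2nd, 5th, 8th, ...).
So "cmyjoblzgcno" becomes "mozn".

mozn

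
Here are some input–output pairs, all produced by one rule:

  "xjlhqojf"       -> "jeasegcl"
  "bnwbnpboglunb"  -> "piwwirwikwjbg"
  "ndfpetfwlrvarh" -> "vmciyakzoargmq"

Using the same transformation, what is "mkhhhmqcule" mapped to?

Rule — move the last 3 characters to the front (rotate right by 3), then shift every letter 5 places backward in the alphabet (wrapping around).
For "mkhhhmqcule", step one produces "ulemkhhhmqc"; step two turns that into "pgzhfccchlx".

pgzhfccchlx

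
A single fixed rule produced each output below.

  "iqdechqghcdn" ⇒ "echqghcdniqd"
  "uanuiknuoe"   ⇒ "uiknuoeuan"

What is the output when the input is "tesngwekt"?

Looking at the pairs, the operation is to move the first 3 characters to the end (rotate left by 3).
Applying that to "tesngwekt" gives "ngwekttes".

ngwekttes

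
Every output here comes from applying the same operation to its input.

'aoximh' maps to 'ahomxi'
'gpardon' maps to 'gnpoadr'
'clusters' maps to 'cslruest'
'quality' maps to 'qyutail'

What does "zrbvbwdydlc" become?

The pattern: take characters alternately from the front and the back (1st, last, 2nd, 2nd-last, ...).
"zrbvbwdydlc" → "zcrlbdvybdw".

zcrlbdvybdw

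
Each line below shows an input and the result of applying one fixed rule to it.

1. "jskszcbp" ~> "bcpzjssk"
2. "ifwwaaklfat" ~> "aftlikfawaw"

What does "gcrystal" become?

atlsgycr

In each case the input is transformed by: move the last 2 characters to the front (rotate right by 2), then take characters alternately from the front and the back (1st, last, 2nd, 2nd-last, ...).
For "gcrystal" the result is "atlsgycr".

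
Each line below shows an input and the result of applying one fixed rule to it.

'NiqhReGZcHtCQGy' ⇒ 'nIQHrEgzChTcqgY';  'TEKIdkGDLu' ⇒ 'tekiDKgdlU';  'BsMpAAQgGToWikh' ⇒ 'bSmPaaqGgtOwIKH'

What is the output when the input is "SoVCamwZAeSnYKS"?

The transformation: flip the case of every letter.
Doing the same to "SoVCamwZAeSnYKS": "sOvcAMWzaEsNyks".

sOvcAMWzaEsNyks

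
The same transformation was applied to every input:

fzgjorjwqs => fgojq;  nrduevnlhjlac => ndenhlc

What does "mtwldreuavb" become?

mwdeab

Rule — keep every other character starting from the first (positions 1st, 3rd, 5th, ...).
On "mtwldreuavb" that produces "mwdeab".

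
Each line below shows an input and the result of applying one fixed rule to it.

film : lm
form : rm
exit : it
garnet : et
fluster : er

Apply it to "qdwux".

ux

In each case the input is transformed by: keep only the last 2 characters.
For "qdwux" the result is "ux".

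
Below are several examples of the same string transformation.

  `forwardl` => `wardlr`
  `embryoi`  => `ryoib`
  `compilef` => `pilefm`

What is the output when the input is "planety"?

Looking at the pairs, the operation is to delete the first 2 characters, then move the first character to the end.
Working it through for "planety": intermediate "anety", final "netya".

netya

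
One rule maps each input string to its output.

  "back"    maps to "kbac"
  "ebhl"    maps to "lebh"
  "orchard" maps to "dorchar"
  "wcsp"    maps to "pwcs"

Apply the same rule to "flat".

Looking at the pairs, the operation is to move the last character to the front.
On "flat" that produces "tfla".

tfla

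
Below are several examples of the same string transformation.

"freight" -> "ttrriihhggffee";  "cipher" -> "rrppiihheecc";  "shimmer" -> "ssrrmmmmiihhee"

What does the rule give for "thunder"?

uuttrrnnhheedd

What's happening: double every character, then sort the characters into reverse alphabetical order.
"thunder" → "tthhuunnddeerr" → "uuttrrnnhheedd".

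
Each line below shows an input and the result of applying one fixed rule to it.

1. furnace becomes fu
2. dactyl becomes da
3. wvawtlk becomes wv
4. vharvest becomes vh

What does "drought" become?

In each case the input is transformed by: keep only the first 2 characters.
So "drought" becomes "dr".

dr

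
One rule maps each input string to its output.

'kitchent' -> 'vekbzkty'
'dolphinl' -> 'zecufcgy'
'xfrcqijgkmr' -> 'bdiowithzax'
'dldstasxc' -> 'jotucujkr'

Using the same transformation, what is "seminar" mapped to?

The rule is to move the last 3 characters to the front (rotate right by 3), then shift every letter 9 places backward in the alphabet (wrapping around).
"seminar" → "narsemi" → "erijvdz".

erijvdz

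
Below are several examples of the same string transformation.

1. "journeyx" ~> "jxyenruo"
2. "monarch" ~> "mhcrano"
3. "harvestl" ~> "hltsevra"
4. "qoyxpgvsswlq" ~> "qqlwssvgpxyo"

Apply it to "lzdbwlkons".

lsnoklwbdz

The pattern: reverse the string, then move the last character to the front.
Starting from "lzdbwlkons": after the first operation, "snoklwbdzl"; after the second, "lsnoklwbdz".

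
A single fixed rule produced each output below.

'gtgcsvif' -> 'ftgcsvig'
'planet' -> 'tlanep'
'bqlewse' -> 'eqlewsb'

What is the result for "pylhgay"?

yylhgap

In each case the input is transformed by: swap the first and last characters.
Doing the same to "pylhgay": "yylhgap".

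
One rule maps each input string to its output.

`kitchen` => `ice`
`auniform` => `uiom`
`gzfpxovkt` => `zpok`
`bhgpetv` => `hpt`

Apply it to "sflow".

fo

Looking at the pairs, the operation is to keep every other character starting from the second (positions 2nd, 4th, 6th, ...).
Doing the same to "sflow": "fo".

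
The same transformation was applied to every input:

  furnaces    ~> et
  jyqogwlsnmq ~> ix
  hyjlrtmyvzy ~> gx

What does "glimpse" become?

The rule is to shift every letter 1 place backward in the alphabet (wrapping around), then keep only the first 2 characters.
On "glimpse": the first step gives "fkhlord", and the second then gives "fk".

fk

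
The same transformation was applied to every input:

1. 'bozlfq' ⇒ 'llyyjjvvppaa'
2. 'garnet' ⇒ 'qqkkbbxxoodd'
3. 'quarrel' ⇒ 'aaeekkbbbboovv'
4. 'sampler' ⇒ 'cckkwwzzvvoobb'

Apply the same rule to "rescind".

bbooccmmssxxnn

In each case the input is transformed by: double every character, then shift every letter 10 places forward in the alphabet (wrapping around).
"rescind" → "bbooccmmssxxnn".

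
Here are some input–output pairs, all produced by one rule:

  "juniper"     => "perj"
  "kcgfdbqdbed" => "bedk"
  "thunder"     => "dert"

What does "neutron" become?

ronn

Rule — move the first character to the end, then keep only the last 4 characters.
So "neutron" becomes "ronn".
(Check on "kcgfdbqdbed": → "cgfdbqdbedk" → "bedk" ✓)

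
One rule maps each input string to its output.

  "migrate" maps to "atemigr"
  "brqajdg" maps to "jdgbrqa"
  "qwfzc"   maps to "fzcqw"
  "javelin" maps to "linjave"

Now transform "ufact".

actuf

Each output is the input with this applied: move the last 3 characters to the front (rotate right by 3).
For "ufact" the result is "actuf".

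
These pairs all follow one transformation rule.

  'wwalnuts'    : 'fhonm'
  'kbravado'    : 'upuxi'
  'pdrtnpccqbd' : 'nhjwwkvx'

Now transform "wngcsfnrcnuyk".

wmzhlwhose

Each output is the input with this applied: shift every letter 6 places backward in the alphabet (wrapping around), then delete the first 3 characters.
Doing the same to "wngcsfnrcnuyk": "wmzhlwhose".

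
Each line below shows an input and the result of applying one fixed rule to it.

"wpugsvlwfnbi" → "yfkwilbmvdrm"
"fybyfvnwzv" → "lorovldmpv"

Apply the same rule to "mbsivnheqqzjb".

The transformation: shift every letter 10 places backward in the alphabet (wrapping around), then swap the first and last characters.
On "mbsivnheqqzjb": the first step gives "criyldxuggpzr", and the second then gives "rriyldxuggpzc".
(Check on "wpugsvlwfnbi": → "mfkwilbmvdry" → "yfkwilbmvdrm" ✓)

rriyldxuggpzc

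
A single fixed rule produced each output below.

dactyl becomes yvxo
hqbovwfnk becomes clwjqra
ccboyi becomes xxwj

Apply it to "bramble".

wmvhw

The transformation: shift every letter 5 places backward in the alphabet (wrapping around), then delete the last 2 characters.
Working it through for "bramble": intermediate "wmvhwgz", final "wmvhw".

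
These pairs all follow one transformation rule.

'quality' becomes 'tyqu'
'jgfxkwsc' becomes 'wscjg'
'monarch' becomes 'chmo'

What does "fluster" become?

Looking at the pairs, the operation is to move the first 2 characters to the end (rotate left by 2), then delete the first 3 characters.
Starting from "fluster": after the first operation, "usterfl"; after the second, "erfl".

erfl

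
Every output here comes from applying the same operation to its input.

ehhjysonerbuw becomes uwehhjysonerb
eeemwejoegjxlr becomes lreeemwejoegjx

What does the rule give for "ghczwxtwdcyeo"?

eoghczwxtwdcy

What's happening: move the last 2 characters to the front (rotate right by 2).
Applying that to "ghczwxtwdcyeo" gives "eoghczwxtwdcy".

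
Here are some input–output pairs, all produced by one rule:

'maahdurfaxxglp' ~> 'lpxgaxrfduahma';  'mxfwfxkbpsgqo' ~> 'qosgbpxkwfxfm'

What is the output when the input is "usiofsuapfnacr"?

Rule — reverse the string, then swap each adjacent pair of characters (1↔2, 3↔4, ...).
For "usiofsuapfnacr", step one produces "rcanfpausfoisu"; step two turns that into "crnapfuafsious".
(Check on "maahdurfaxxglp": → "plgxxafrudhaam" → "lpxgaxrfduahma" ✓)

crnapfuafsious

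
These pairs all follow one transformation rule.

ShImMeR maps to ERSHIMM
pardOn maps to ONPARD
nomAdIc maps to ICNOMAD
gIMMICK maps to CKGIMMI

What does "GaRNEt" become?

ETGARN

The pattern: move the last 2 characters to the front (rotate right by 2), then convert every letter to uppercase.
For "GaRNEt", step one produces "EtGaRN"; step two turns that into "ETGARN".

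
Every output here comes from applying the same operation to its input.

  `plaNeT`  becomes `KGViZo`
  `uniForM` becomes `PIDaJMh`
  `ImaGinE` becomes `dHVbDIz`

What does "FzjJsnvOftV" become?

aUEeNIQjAOq

Looking at the pairs, the operation is to flip the case of every letter, then shift every letter 5 places backward in the alphabet (wrapping around).
Doing the same to "FzjJsnvOftV": "aUEeNIQjAOq".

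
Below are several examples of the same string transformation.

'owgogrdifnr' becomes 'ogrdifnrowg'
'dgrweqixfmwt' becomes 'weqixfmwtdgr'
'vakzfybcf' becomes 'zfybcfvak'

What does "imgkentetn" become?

The transformation: move the first 3 characters to the end (rotate left by 3).
On "imgkentetn" that produces "kentetnimg".

kentetnimg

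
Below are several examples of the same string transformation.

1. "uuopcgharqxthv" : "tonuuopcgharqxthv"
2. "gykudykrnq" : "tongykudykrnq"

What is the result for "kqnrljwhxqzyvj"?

The rule is to prepend "ton".
On "kqnrljwhxqzyvj" that produces "tonkqnrljwhxqzyvj".

tonkqnrljwhxqzyvj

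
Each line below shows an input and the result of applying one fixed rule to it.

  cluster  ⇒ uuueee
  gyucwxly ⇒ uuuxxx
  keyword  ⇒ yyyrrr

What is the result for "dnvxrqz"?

vvvqqq

In each case the input is transformed by: keep one character in every 3, starting at position 3 (positions 3rd, 6th, 9th, ...), then repeat every character 3 times.
Applying both steps to "dnvxrqz": "vq", then "vvvqqq".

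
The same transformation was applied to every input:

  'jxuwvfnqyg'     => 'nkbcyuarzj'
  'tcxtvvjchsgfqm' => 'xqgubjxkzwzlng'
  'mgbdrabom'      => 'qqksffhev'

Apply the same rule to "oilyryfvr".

What's happening: take characters alternately from the front and the back (1st, last, 2nd, 2nd-last, ...), then shift every letter 4 places forward in the alphabet (wrapping around).
On "oilyryfvr": the first step gives "orivlfyyr", and the second then gives "svmzpjccv".

svmzpjccv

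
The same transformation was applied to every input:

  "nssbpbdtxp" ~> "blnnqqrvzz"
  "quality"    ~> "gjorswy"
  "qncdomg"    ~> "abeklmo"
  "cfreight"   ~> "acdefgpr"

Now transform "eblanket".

ccijlryz

The rule is to shift every letter 2 places backward in the alphabet (wrapping around), then sort the characters into alphabetical order.
Working it through for "eblanket": intermediate "czjylicr", final "ccijlryz".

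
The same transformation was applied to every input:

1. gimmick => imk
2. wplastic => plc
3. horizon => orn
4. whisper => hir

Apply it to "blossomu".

lou

Each output is the input with this applied: swap each adjacent pair of characters (1↔2, 3↔4, ...), then keep one character in every 3, starting at position 1 (positions 1st, 4th, 7th, ...).
Working it through for "blossomu": intermediate "lbsoosum", final "lou".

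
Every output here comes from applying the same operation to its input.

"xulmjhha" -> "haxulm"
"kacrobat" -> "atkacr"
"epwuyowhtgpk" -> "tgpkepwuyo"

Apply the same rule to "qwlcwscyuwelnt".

In each case the input is transformed by: swap the front and back halves of the string, then delete the first 2 characters.
Applying both steps to "qwlcwscyuwelnt": "yuwelntqwlcwsc", then "welntqwlcwsc".

welntqwlcwsc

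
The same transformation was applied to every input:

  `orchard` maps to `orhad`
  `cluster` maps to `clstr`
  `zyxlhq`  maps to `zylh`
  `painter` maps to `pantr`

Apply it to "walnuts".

Rule — double every character, then keep one character in every 3, starting at position 1 (positions 1st, 4th, 7th, ...).
Applying both steps to "walnuts": "wwaallnnuuttss", then "wanus".

wanus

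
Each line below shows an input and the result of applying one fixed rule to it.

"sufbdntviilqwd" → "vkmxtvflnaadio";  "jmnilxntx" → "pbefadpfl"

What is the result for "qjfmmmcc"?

In each case the input is transformed by: shift every letter 8 places backward in the alphabet (wrapping around), then move the last character to the front.
Doing the same to "qjfmmmcc": "uibxeeeu".
(Check on "jmnilxntx": → "befadpflp" → "pbefadpfl" ✓)

uibxeeeu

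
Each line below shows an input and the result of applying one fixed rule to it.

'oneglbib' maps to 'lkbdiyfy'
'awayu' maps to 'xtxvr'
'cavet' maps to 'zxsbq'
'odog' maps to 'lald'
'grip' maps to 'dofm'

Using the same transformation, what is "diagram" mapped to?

afxdoxj

The rule is to shift every letter 3 places backward in the alphabet (wrapping around).
Doing the same to "diagram": "afxdoxj".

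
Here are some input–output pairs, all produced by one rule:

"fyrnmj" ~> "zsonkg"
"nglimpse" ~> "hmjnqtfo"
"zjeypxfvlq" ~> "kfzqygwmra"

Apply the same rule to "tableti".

The transformation: move the first character to the end, then shift every letter 1 place forward in the alphabet (wrapping around).
Working it through for "tableti": intermediate "abletit", final "bcmfuju".

bcmfuju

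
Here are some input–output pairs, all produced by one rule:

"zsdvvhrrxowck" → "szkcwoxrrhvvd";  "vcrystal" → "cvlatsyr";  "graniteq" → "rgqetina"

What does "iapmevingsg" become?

aigsgnivemp

What's happening: move the first 2 characters to the end (rotate left by 2), then reverse the string.
Starting from "iapmevingsg": after the first operation, "pmevingsgia"; after the second, "aigsgnivemp".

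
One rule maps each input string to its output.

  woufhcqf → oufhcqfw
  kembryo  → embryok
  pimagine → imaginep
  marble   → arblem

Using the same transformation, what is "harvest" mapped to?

arvesth

The pattern: move the first character to the end.
So "harvest" becomes "arvesth".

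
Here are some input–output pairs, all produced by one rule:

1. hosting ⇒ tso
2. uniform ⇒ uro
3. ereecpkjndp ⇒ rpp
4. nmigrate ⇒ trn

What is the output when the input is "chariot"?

tro

Rule — sort the characters into reverse alphabetical order, then keep only the first 3 characters.
On "chariot": the first step gives "troihca", and the second then gives "tro".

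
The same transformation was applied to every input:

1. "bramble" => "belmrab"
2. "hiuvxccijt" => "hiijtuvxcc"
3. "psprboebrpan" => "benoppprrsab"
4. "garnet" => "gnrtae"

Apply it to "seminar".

imnrsae

Rule — sort the characters into alphabetical order, then move the first 2 characters to the end (rotate left by 2).
So "seminar" becomes "imnrsae".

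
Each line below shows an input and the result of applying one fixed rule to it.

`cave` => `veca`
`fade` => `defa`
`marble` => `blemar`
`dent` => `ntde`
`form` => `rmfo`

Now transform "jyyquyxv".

The rule is to swap the front and back halves of the string.
For "jyyquyxv" the result is "uyxvjyyq".

uyxvjyyq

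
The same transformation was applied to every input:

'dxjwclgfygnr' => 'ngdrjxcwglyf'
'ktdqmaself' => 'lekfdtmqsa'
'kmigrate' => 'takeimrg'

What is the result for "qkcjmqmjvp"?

vjqpckmjmq

Rule — move the last 3 characters to the front (rotate right by 3), then swap each adjacent pair of characters (1↔2, 3↔4, ...).
Applying both steps to "qkcjmqmjvp": "jvpqkcjmqm", then "vjqpckmjmq".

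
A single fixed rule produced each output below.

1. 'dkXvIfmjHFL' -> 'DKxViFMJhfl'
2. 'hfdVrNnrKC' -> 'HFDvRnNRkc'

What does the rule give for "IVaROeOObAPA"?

Rule — flip the case of every letter.
Applying that to "IVaROeOObAPA" gives "ivAroEooBapa".

ivAroEooBapa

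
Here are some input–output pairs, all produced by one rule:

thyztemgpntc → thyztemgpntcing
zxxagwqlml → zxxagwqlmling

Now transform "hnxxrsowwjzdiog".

hnxxrsowwjzdioging

What's happening: append "ing".
On "hnxxrsowwjzdiog" that produces "hnxxrsowwjzdioging".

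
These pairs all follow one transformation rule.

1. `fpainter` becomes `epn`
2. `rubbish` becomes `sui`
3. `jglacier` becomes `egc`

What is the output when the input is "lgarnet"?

What's happening: move the last 2 characters to the front (rotate right by 2), then keep one character in every 3, starting at position 1 (positions 1st, 4th, 7th, ...).
Starting from "lgarnet": after the first operation, "etlgarn"; after the second, "egn".

egn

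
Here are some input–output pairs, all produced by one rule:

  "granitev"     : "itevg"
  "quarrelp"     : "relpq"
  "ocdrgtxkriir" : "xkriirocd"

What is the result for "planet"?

net

Rule — swap the front and back halves of the string, then delete the last 3 characters.
Applying both steps to "planet": "netpla", then "net".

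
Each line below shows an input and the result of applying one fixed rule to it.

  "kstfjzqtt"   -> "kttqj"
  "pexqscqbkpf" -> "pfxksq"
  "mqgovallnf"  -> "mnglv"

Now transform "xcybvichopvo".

What's happening: keep every other character starting from the first (positions 1st, 3rd, 5th, ...), then take characters alternately from the front and the back (1st, last, 2nd, 2nd-last, ...).
Starting from "xcybvichopvo": after the first operation, "xyvcov"; after the second, "xvyovc".

xvyovc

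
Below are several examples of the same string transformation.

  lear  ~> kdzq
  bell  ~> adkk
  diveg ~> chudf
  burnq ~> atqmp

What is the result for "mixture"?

The rule is to shift every letter 1 place backward in the alphabet (wrapping around).
Doing the same to "mixture": "lhwstqd".

lhwstqd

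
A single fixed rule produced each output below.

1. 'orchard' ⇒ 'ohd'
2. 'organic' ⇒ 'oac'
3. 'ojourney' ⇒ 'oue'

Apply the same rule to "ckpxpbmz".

Looking at the pairs, the operation is to keep one character in every 3, starting at position 1 (positions 1st, 4th, 7th, ...).
"ckpxpbmz" → "cxm".

cxm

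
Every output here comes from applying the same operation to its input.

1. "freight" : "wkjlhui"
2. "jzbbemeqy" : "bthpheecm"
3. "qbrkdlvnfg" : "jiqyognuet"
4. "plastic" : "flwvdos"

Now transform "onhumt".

wpxkqr

The transformation: reverse the string, then shift every letter 3 places forward in the alphabet (wrapping around).
Applying both steps to "onhumt": "tmuhno", then "wpxkqr".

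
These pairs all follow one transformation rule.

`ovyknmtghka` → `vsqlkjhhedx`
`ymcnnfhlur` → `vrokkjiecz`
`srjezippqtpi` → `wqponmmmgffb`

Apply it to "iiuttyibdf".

In each case the input is transformed by: sort the characters into reverse alphabetical order, then shift every letter 3 places backward in the alphabet (wrapping around).
Starting from "iiuttyibdf": after the first operation, "yuttiiifdb"; after the second, "vrqqfffcay".
(Check on "srjezippqtpi": → "ztsrqpppjiie" → "wqponmmmgffb" ✓)

vrqqfffcay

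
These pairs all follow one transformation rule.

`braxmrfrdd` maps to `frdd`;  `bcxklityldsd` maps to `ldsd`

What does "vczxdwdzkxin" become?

In each case the input is transformed by: keep only the last 4 characters.
"vczxdwdzkxin" → "kxin".

kxin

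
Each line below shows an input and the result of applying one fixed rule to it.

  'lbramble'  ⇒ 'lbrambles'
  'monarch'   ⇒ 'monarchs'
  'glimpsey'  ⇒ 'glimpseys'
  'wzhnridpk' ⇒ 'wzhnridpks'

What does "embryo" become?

embryos

The rule is to append "s".
So "embryo" becomes "embryos".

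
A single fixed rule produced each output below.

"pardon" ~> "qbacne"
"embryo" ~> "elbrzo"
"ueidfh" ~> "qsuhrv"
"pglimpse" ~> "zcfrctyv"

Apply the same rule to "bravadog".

Rule — shift every letter 13 places forward in the alphabet (wrapping around) — i.e. ROT13, then swap the front and back halves of the string.
Working it through for "bravadog": intermediate "oeninqbt", final "nqbtoeni".
(Check on "embryo": → "rzoelb" → "elbrzo" ✓)

nqbtoeni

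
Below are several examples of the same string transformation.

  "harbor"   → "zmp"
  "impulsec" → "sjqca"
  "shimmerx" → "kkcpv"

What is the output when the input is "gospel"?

ncj

The pattern: shift every letter 2 places backward in the alphabet (wrapping around), then delete the first 3 characters.
On "gospel": the first step gives "emqncj", and the second then gives "ncj".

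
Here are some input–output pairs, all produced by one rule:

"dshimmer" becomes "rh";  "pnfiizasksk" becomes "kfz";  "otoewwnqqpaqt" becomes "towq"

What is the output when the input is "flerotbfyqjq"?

What's happening: move the last 3 characters to the front (rotate right by 3), then keep one character in every 3, starting at position 3 (positions 3rd, 6th, 9th, ...).
"flerotbfyqjq" → "qety".
(Check on "pnfiizasksk": → "kskpnfiizas" → "kfz" ✓)

qety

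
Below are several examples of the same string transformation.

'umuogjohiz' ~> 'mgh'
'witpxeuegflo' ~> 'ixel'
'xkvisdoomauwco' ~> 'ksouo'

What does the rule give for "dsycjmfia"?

The pattern: keep one character in every 3, starting at position 2 (positions 2nd, 5th, 8th, ...).
On "dsycjmfia" that produces "sji".

sji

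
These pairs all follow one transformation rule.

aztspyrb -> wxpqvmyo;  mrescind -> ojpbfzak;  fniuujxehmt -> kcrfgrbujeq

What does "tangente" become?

The rule is to shift every letter 3 places backward in the alphabet (wrapping around), then swap each adjacent pair of characters (1↔2, 3↔4, ...).
Working it through for "tangente": intermediate "qxkdbkqb", final "xqdkkbbq".

xqdkkbbq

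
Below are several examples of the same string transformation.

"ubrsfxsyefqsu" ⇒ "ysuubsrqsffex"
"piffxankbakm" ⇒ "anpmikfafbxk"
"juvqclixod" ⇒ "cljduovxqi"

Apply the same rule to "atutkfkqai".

Looking at the pairs, the operation is to take characters alternately from the front and the back (1st, last, 2nd, 2nd-last, ...), then move the last 2 characters to the front (rotate right by 2).
Starting from "atutkfkqai": after the first operation, "aitauqtkkf"; after the second, "kfaitauqtk".

kfaitauqtk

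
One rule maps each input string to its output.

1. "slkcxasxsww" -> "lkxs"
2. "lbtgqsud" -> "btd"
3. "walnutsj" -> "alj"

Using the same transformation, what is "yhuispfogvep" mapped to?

Each output is the input with this applied: swap each adjacent pair of characters (1↔2, 3↔4, ...), then keep one character in every 3, starting at position 1 (positions 1st, 4th, 7th, ...).
"yhuispfogvep" → "hyiupsofvgpe" → "huog".

huog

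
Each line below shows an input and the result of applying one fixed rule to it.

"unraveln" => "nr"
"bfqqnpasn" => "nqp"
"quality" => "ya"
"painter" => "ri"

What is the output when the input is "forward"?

Each output is the input with this applied: move the last 3 characters to the front (rotate right by 3), then keep one character in every 3, starting at position 3 (positions 3rd, 6th, 9th, ...).
For "forward", step one produces "ardforw"; step two turns that into "dr".

dr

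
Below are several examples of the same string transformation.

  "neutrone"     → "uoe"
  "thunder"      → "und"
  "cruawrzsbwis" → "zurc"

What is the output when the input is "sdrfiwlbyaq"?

Each output is the input with this applied: sort the characters into reverse alphabetical order, then keep one character in every 3, starting at position 1 (positions 1st, 4th, 7th, ...).
Applying both steps to "sdrfiwlbyaq": "ywsrqlifdba", then "yrib".

yrib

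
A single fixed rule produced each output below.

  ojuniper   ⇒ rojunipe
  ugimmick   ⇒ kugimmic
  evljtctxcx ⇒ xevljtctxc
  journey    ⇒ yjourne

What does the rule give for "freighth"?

In each case the input is transformed by: move the last character to the front.
For "freighth" the result is "hfreight".

hfreight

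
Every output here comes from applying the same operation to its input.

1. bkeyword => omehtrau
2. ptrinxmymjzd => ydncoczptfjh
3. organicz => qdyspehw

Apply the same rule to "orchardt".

Each output is the input with this applied: move the first 3 characters to the end (rotate left by 3), then shift every letter 10 places backward in the alphabet (wrapping around).
Working it through for "orchardt": intermediate "hardtorc", final "xqhtjehs".
(Check on "organicz": → "aniczorg" → "qdyspehw" ✓)

xqhtjehs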